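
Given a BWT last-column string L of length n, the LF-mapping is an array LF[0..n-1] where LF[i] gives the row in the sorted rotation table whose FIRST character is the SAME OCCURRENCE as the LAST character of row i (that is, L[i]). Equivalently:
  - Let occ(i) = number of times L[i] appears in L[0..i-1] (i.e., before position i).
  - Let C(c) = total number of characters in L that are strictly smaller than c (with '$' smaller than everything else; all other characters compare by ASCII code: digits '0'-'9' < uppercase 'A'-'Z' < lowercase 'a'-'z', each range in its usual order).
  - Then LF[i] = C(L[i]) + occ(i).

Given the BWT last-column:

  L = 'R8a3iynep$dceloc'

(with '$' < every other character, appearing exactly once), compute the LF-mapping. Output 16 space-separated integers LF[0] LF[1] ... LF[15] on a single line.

Answer: 3 2 4 1 10 15 12 8 14 0 7 5 9 11 13 6

Derivation:
Char counts: '$':1, '3':1, '8':1, 'R':1, 'a':1, 'c':2, 'd':1, 'e':2, 'i':1, 'l':1, 'n':1, 'o':1, 'p':1, 'y':1
C (first-col start): C('$')=0, C('3')=1, C('8')=2, C('R')=3, C('a')=4, C('c')=5, C('d')=7, C('e')=8, C('i')=10, C('l')=11, C('n')=12, C('o')=13, C('p')=14, C('y')=15
L[0]='R': occ=0, LF[0]=C('R')+0=3+0=3
L[1]='8': occ=0, LF[1]=C('8')+0=2+0=2
L[2]='a': occ=0, LF[2]=C('a')+0=4+0=4
L[3]='3': occ=0, LF[3]=C('3')+0=1+0=1
L[4]='i': occ=0, LF[4]=C('i')+0=10+0=10
L[5]='y': occ=0, LF[5]=C('y')+0=15+0=15
L[6]='n': occ=0, LF[6]=C('n')+0=12+0=12
L[7]='e': occ=0, LF[7]=C('e')+0=8+0=8
L[8]='p': occ=0, LF[8]=C('p')+0=14+0=14
L[9]='$': occ=0, LF[9]=C('$')+0=0+0=0
L[10]='d': occ=0, LF[10]=C('d')+0=7+0=7
L[11]='c': occ=0, LF[11]=C('c')+0=5+0=5
L[12]='e': occ=1, LF[12]=C('e')+1=8+1=9
L[13]='l': occ=0, LF[13]=C('l')+0=11+0=11
L[14]='o': occ=0, LF[14]=C('o')+0=13+0=13
L[15]='c': occ=1, LF[15]=C('c')+1=5+1=6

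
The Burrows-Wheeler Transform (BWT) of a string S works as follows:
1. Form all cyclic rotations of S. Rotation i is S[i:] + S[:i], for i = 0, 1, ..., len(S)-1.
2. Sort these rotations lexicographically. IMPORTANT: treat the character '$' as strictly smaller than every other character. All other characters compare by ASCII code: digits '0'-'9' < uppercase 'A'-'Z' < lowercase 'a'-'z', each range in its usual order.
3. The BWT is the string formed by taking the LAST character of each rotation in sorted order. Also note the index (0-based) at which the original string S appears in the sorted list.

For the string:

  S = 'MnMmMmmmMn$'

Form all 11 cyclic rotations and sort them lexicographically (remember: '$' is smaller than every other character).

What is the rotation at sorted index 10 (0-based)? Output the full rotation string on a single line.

All 11 rotations (rotation i = S[i:]+S[:i]):
  rot[0] = MnMmMmmmMn$
  rot[1] = nMmMmmmMn$M
  rot[2] = MmMmmmMn$Mn
  rot[3] = mMmmmMn$MnM
  rot[4] = MmmmMn$MnMm
  rot[5] = mmmMn$MnMmM
  rot[6] = mmMn$MnMmMm
  rot[7] = mMn$MnMmMmm
  rot[8] = Mn$MnMmMmmm
  rot[9] = n$MnMmMmmmM
  rot[10] = $MnMmMmmmMn
Sorted (with $ < everything):
  sorted[0] = $MnMmMmmmMn
  sorted[1] = MmMmmmMn$Mn
  sorted[2] = MmmmMn$MnMm
  sorted[3] = Mn$MnMmMmmm
  sorted[4] = MnMmMmmmMn$
  sorted[5] = mMmmmMn$MnM
  sorted[6] = mMn$MnMmMmm
  sorted[7] = mmMn$MnMmMm
  sorted[8] = mmmMn$MnMmM
  sorted[9] = n$MnMmMmmmM
  sorted[10] = nMmMmmmMn$M
sorted[10] = nMmMmmmMn$M

Answer: nMmMmmmMn$M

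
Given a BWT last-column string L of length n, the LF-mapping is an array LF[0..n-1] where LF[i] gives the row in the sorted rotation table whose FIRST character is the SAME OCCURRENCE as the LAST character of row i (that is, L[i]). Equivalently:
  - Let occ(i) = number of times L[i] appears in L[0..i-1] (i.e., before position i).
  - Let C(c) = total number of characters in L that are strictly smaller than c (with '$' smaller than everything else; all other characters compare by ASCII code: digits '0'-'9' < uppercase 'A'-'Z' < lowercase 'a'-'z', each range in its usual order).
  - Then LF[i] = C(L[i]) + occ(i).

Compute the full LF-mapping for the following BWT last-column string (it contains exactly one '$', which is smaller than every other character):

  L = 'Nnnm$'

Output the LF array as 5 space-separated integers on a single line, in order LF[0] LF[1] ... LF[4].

Answer: 1 3 4 2 0

Derivation:
Char counts: '$':1, 'N':1, 'm':1, 'n':2
C (first-col start): C('$')=0, C('N')=1, C('m')=2, C('n')=3
L[0]='N': occ=0, LF[0]=C('N')+0=1+0=1
L[1]='n': occ=0, LF[1]=C('n')+0=3+0=3
L[2]='n': occ=1, LF[2]=C('n')+1=3+1=4
L[3]='m': occ=0, LF[3]=C('m')+0=2+0=2
L[4]='$': occ=0, LF[4]=C('$')+0=0+0=0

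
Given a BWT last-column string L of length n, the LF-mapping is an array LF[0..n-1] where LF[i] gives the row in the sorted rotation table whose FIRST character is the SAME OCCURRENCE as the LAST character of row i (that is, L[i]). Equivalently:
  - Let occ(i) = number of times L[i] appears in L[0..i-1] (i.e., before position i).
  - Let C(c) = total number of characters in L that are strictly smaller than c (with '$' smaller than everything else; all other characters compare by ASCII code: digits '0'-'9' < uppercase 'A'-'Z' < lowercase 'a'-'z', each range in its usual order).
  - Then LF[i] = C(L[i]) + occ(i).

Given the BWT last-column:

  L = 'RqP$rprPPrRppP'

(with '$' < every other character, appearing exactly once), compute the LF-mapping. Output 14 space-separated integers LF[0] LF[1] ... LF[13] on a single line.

Answer: 5 10 1 0 11 7 12 2 3 13 6 8 9 4

Derivation:
Char counts: '$':1, 'P':4, 'R':2, 'p':3, 'q':1, 'r':3
C (first-col start): C('$')=0, C('P')=1, C('R')=5, C('p')=7, C('q')=10, C('r')=11
L[0]='R': occ=0, LF[0]=C('R')+0=5+0=5
L[1]='q': occ=0, LF[1]=C('q')+0=10+0=10
L[2]='P': occ=0, LF[2]=C('P')+0=1+0=1
L[3]='$': occ=0, LF[3]=C('$')+0=0+0=0
L[4]='r': occ=0, LF[4]=C('r')+0=11+0=11
L[5]='p': occ=0, LF[5]=C('p')+0=7+0=7
L[6]='r': occ=1, LF[6]=C('r')+1=11+1=12
L[7]='P': occ=1, LF[7]=C('P')+1=1+1=2
L[8]='P': occ=2, LF[8]=C('P')+2=1+2=3
L[9]='r': occ=2, LF[9]=C('r')+2=11+2=13
L[10]='R': occ=1, LF[10]=C('R')+1=5+1=6
L[11]='p': occ=1, LF[11]=C('p')+1=7+1=8
L[12]='p': occ=2, LF[12]=C('p')+2=7+2=9
L[13]='P': occ=3, LF[13]=C('P')+3=1+3=4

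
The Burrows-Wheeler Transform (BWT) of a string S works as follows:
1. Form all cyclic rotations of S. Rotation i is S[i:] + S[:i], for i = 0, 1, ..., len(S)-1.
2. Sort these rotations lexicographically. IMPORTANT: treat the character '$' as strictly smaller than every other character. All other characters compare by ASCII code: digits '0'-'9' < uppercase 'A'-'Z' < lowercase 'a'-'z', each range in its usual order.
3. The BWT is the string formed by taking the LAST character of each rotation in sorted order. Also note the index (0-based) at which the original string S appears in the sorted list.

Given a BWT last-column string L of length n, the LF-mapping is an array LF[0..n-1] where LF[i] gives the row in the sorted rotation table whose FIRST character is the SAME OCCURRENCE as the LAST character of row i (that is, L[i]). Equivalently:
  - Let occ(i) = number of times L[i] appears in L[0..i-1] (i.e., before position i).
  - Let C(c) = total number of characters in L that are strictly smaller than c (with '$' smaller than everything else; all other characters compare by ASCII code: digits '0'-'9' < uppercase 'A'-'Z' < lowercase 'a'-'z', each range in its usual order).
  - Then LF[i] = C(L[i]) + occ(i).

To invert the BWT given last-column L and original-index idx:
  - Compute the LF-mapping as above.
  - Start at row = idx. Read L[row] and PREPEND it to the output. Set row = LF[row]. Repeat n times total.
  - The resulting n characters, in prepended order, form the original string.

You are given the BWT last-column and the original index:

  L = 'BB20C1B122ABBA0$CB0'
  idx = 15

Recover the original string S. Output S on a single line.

LF mapping: 11 12 6 1 17 4 13 5 7 8 9 14 15 10 2 0 18 16 3
Walk LF starting at row 15, prepending L[row]:
  step 1: row=15, L[15]='$', prepend. Next row=LF[15]=0
  step 2: row=0, L[0]='B', prepend. Next row=LF[0]=11
  step 3: row=11, L[11]='B', prepend. Next row=LF[11]=14
  step 4: row=14, L[14]='0', prepend. Next row=LF[14]=2
  step 5: row=2, L[2]='2', prepend. Next row=LF[2]=6
  step 6: row=6, L[6]='B', prepend. Next row=LF[6]=13
  step 7: row=13, L[13]='A', prepend. Next row=LF[13]=10
  step 8: row=10, L[10]='A', prepend. Next row=LF[10]=9
  step 9: row=9, L[9]='2', prepend. Next row=LF[9]=8
  step 10: row=8, L[8]='2', prepend. Next row=LF[8]=7
  step 11: row=7, L[7]='1', prepend. Next row=LF[7]=5
  step 12: row=5, L[5]='1', prepend. Next row=LF[5]=4
  step 13: row=4, L[4]='C', prepend. Next row=LF[4]=17
  step 14: row=17, L[17]='B', prepend. Next row=LF[17]=16
  step 15: row=16, L[16]='C', prepend. Next row=LF[16]=18
  step 16: row=18, L[18]='0', prepend. Next row=LF[18]=3
  step 17: row=3, L[3]='0', prepend. Next row=LF[3]=1
  step 18: row=1, L[1]='B', prepend. Next row=LF[1]=12
  step 19: row=12, L[12]='B', prepend. Next row=LF[12]=15
Reversed output: BB00CBC1122AAB20BB$

Answer: BB00CBC1122AAB20BB$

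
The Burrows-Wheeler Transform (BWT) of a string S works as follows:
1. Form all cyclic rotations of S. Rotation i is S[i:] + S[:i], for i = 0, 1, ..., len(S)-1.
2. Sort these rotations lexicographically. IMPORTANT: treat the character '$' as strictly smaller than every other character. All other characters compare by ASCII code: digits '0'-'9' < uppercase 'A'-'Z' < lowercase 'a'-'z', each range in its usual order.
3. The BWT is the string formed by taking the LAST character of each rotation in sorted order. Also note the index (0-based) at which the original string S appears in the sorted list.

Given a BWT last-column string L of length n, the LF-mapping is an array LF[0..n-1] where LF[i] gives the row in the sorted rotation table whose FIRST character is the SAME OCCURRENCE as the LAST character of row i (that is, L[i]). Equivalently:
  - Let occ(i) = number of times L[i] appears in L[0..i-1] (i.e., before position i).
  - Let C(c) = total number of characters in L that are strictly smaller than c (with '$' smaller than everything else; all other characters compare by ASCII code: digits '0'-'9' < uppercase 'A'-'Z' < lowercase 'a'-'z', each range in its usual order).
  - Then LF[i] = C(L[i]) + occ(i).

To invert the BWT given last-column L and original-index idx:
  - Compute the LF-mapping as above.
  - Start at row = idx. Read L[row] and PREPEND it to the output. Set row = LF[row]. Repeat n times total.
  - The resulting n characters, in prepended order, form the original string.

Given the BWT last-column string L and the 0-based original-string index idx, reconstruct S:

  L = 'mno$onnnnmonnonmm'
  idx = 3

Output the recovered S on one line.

LF mapping: 1 5 13 0 14 6 7 8 9 2 15 10 11 16 12 3 4
Walk LF starting at row 3, prepending L[row]:
  step 1: row=3, L[3]='$', prepend. Next row=LF[3]=0
  step 2: row=0, L[0]='m', prepend. Next row=LF[0]=1
  step 3: row=1, L[1]='n', prepend. Next row=LF[1]=5
  step 4: row=5, L[5]='n', prepend. Next row=LF[5]=6
  step 5: row=6, L[6]='n', prepend. Next row=LF[6]=7
  step 6: row=7, L[7]='n', prepend. Next row=LF[7]=8
  step 7: row=8, L[8]='n', prepend. Next row=LF[8]=9
  step 8: row=9, L[9]='m', prepend. Next row=LF[9]=2
  step 9: row=2, L[2]='o', prepend. Next row=LF[2]=13
  step 10: row=13, L[13]='o', prepend. Next row=LF[13]=16
  step 11: row=16, L[16]='m', prepend. Next row=LF[16]=4
  step 12: row=4, L[4]='o', prepend. Next row=LF[4]=14
  step 13: row=14, L[14]='n', prepend. Next row=LF[14]=12
  step 14: row=12, L[12]='n', prepend. Next row=LF[12]=11
  step 15: row=11, L[11]='n', prepend. Next row=LF[11]=10
  step 16: row=10, L[10]='o', prepend. Next row=LF[10]=15
  step 17: row=15, L[15]='m', prepend. Next row=LF[15]=3
Reversed output: monnnomoomnnnnnm$

Answer: monnnomoomnnnnnm$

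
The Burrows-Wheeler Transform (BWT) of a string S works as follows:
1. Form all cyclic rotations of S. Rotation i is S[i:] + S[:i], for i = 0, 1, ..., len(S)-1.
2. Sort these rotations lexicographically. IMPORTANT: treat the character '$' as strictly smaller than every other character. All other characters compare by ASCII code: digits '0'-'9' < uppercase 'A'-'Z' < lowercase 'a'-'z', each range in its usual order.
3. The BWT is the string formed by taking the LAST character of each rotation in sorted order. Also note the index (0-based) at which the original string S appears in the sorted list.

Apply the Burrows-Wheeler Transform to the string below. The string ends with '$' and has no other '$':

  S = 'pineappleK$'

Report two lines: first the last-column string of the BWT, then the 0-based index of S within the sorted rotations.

All 11 rotations (rotation i = S[i:]+S[:i]):
  rot[0] = pineappleK$
  rot[1] = ineappleK$p
  rot[2] = neappleK$pi
  rot[3] = eappleK$pin
  rot[4] = appleK$pine
  rot[5] = ppleK$pinea
  rot[6] = pleK$pineap
  rot[7] = leK$pineapp
  rot[8] = eK$pineappl
  rot[9] = K$pineapple
  rot[10] = $pineappleK
Sorted (with $ < everything):
  sorted[0] = $pineappleK  (last char: 'K')
  sorted[1] = K$pineapple  (last char: 'e')
  sorted[2] = appleK$pine  (last char: 'e')
  sorted[3] = eK$pineappl  (last char: 'l')
  sorted[4] = eappleK$pin  (last char: 'n')
  sorted[5] = ineappleK$p  (last char: 'p')
  sorted[6] = leK$pineapp  (last char: 'p')
  sorted[7] = neappleK$pi  (last char: 'i')
  sorted[8] = pineappleK$  (last char: '$')
  sorted[9] = pleK$pineap  (last char: 'p')
  sorted[10] = ppleK$pinea  (last char: 'a')
Last column: Keelnppi$pa
Original string S is at sorted index 8

Answer: Keelnppi$pa
8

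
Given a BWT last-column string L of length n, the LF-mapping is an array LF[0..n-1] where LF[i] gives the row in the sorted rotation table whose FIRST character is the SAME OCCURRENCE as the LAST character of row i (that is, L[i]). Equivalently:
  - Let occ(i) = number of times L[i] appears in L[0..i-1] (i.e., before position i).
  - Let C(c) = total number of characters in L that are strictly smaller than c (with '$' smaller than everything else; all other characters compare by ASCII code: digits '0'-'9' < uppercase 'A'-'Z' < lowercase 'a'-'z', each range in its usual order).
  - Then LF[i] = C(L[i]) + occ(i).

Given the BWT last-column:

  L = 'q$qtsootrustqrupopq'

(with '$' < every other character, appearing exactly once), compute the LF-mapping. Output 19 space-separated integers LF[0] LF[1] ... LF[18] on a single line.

Answer: 6 0 7 14 12 1 2 15 10 17 13 16 8 11 18 4 3 5 9

Derivation:
Char counts: '$':1, 'o':3, 'p':2, 'q':4, 'r':2, 's':2, 't':3, 'u':2
C (first-col start): C('$')=0, C('o')=1, C('p')=4, C('q')=6, C('r')=10, C('s')=12, C('t')=14, C('u')=17
L[0]='q': occ=0, LF[0]=C('q')+0=6+0=6
L[1]='$': occ=0, LF[1]=C('$')+0=0+0=0
L[2]='q': occ=1, LF[2]=C('q')+1=6+1=7
L[3]='t': occ=0, LF[3]=C('t')+0=14+0=14
L[4]='s': occ=0, LF[4]=C('s')+0=12+0=12
L[5]='o': occ=0, LF[5]=C('o')+0=1+0=1
L[6]='o': occ=1, LF[6]=C('o')+1=1+1=2
L[7]='t': occ=1, LF[7]=C('t')+1=14+1=15
L[8]='r': occ=0, LF[8]=C('r')+0=10+0=10
L[9]='u': occ=0, LF[9]=C('u')+0=17+0=17
L[10]='s': occ=1, LF[10]=C('s')+1=12+1=13
L[11]='t': occ=2, LF[11]=C('t')+2=14+2=16
L[12]='q': occ=2, LF[12]=C('q')+2=6+2=8
L[13]='r': occ=1, LF[13]=C('r')+1=10+1=11
L[14]='u': occ=1, LF[14]=C('u')+1=17+1=18
L[15]='p': occ=0, LF[15]=C('p')+0=4+0=4
L[16]='o': occ=2, LF[16]=C('o')+2=1+2=3
L[17]='p': occ=1, LF[17]=C('p')+1=4+1=5
L[18]='q': occ=3, LF[18]=C('q')+3=6+3=9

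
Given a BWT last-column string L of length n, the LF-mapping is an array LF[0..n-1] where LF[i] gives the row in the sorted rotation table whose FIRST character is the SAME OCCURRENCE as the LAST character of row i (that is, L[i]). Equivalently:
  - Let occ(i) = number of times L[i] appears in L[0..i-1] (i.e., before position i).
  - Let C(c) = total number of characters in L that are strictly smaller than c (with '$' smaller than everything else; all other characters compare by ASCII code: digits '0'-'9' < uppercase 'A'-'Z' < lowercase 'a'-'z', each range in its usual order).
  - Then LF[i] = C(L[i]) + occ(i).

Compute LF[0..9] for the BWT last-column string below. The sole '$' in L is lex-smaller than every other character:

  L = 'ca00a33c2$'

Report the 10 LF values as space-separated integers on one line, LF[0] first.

Char counts: '$':1, '0':2, '2':1, '3':2, 'a':2, 'c':2
C (first-col start): C('$')=0, C('0')=1, C('2')=3, C('3')=4, C('a')=6, C('c')=8
L[0]='c': occ=0, LF[0]=C('c')+0=8+0=8
L[1]='a': occ=0, LF[1]=C('a')+0=6+0=6
L[2]='0': occ=0, LF[2]=C('0')+0=1+0=1
L[3]='0': occ=1, LF[3]=C('0')+1=1+1=2
L[4]='a': occ=1, LF[4]=C('a')+1=6+1=7
L[5]='3': occ=0, LF[5]=C('3')+0=4+0=4
L[6]='3': occ=1, LF[6]=C('3')+1=4+1=5
L[7]='c': occ=1, LF[7]=C('c')+1=8+1=9
L[8]='2': occ=0, LF[8]=C('2')+0=3+0=3
L[9]='$': occ=0, LF[9]=C('$')+0=0+0=0

Answer: 8 6 1 2 7 4 5 9 3 0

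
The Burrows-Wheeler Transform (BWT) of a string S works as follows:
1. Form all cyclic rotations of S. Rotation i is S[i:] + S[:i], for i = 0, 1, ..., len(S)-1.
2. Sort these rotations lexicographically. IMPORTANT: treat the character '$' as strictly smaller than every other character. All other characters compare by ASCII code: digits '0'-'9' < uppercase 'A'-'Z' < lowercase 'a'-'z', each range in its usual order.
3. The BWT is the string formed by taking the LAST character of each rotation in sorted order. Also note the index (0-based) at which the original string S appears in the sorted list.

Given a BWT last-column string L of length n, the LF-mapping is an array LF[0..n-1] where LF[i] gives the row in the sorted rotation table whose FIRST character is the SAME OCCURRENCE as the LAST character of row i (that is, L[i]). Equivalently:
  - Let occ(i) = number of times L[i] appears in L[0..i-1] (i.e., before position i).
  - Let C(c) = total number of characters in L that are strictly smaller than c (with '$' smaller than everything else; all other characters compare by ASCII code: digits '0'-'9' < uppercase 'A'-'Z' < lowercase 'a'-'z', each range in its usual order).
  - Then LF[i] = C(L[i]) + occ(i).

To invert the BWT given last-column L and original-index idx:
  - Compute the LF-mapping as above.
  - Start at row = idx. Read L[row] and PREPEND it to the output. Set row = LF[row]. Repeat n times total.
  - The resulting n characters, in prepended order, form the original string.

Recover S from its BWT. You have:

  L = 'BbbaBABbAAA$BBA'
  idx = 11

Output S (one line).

Answer: aABbAAbBABbABB$

Derivation:
LF mapping: 6 12 13 11 7 1 8 14 2 3 4 0 9 10 5
Walk LF starting at row 11, prepending L[row]:
  step 1: row=11, L[11]='$', prepend. Next row=LF[11]=0
  step 2: row=0, L[0]='B', prepend. Next row=LF[0]=6
  step 3: row=6, L[6]='B', prepend. Next row=LF[6]=8
  step 4: row=8, L[8]='A', prepend. Next row=LF[8]=2
  step 5: row=2, L[2]='b', prepend. Next row=LF[2]=13
  step 6: row=13, L[13]='B', prepend. Next row=LF[13]=10
  step 7: row=10, L[10]='A', prepend. Next row=LF[10]=4
  step 8: row=4, L[4]='B', prepend. Next row=LF[4]=7
  step 9: row=7, L[7]='b', prepend. Next row=LF[7]=14
  step 10: row=14, L[14]='A', prepend. Next row=LF[14]=5
  step 11: row=5, L[5]='A', prepend. Next row=LF[5]=1
  step 12: row=1, L[1]='b', prepend. Next row=LF[1]=12
  step 13: row=12, L[12]='B', prepend. Next row=LF[12]=9
  step 14: row=9, L[9]='A', prepend. Next row=LF[9]=3
  step 15: row=3, L[3]='a', prepend. Next row=LF[3]=11
Reversed output: aABbAAbBABbABB$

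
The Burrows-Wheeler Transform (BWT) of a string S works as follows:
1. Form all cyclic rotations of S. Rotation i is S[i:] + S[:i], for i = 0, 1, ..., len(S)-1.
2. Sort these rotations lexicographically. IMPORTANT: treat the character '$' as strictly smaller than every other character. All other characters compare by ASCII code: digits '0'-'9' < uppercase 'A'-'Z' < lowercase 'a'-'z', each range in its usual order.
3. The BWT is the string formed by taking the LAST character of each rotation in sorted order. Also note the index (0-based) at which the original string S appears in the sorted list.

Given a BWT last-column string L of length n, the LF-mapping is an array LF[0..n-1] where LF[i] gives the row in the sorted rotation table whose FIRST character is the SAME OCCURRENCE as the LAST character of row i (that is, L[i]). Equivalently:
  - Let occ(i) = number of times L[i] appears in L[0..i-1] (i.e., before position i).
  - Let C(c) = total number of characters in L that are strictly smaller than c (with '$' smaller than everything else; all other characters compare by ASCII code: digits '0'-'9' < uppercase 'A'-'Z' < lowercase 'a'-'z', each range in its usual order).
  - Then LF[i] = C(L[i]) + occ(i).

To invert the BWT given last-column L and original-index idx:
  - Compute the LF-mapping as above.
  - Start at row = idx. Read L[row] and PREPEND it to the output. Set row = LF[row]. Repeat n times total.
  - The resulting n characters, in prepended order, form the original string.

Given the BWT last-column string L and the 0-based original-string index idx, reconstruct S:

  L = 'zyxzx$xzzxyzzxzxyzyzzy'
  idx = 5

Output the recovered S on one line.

Answer: xzxxzyyzzyxxxyzyzzzzz$

Derivation:
LF mapping: 12 7 1 13 2 0 3 14 15 4 8 16 17 5 18 6 9 19 10 20 21 11
Walk LF starting at row 5, prepending L[row]:
  step 1: row=5, L[5]='$', prepend. Next row=LF[5]=0
  step 2: row=0, L[0]='z', prepend. Next row=LF[0]=12
  step 3: row=12, L[12]='z', prepend. Next row=LF[12]=17
  step 4: row=17, L[17]='z', prepend. Next row=LF[17]=19
  step 5: row=19, L[19]='z', prepend. Next row=LF[19]=20
  step 6: row=20, L[20]='z', prepend. Next row=LF[20]=21
  step 7: row=21, L[21]='y', prepend. Next row=LF[21]=11
  step 8: row=11, L[11]='z', prepend. Next row=LF[11]=16
  step 9: row=16, L[16]='y', prepend. Next row=LF[16]=9
  step 10: row=9, L[9]='x', prepend. Next row=LF[9]=4
  step 11: row=4, L[4]='x', prepend. Next row=LF[4]=2
  step 12: row=2, L[2]='x', prepend. Next row=LF[2]=1
  step 13: row=1, L[1]='y', prepend. Next row=LF[1]=7
  step 14: row=7, L[7]='z', prepend. Next row=LF[7]=14
  step 15: row=14, L[14]='z', prepend. Next row=LF[14]=18
  step 16: row=18, L[18]='y', prepend. Next row=LF[18]=10
  step 17: row=10, L[10]='y', prepend. Next row=LF[10]=8
  step 18: row=8, L[8]='z', prepend. Next row=LF[8]=15
  step 19: row=15, L[15]='x', prepend. Next row=LF[15]=6
  step 20: row=6, L[6]='x', prepend. Next row=LF[6]=3
  step 21: row=3, L[3]='z', prepend. Next row=LF[3]=13
  step 22: row=13, L[13]='x', prepend. Next row=LF[13]=5
Reversed output: xzxxzyyzzyxxxyzyzzzzz$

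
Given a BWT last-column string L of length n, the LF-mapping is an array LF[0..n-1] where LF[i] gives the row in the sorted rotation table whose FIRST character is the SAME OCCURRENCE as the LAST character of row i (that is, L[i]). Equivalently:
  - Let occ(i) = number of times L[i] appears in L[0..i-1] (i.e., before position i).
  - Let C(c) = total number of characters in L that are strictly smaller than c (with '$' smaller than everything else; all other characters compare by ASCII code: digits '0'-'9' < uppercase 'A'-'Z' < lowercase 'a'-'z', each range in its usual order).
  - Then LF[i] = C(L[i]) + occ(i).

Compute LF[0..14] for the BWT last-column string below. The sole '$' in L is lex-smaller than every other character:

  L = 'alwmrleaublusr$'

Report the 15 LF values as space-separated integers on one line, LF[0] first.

Char counts: '$':1, 'a':2, 'b':1, 'e':1, 'l':3, 'm':1, 'r':2, 's':1, 'u':2, 'w':1
C (first-col start): C('$')=0, C('a')=1, C('b')=3, C('e')=4, C('l')=5, C('m')=8, C('r')=9, C('s')=11, C('u')=12, C('w')=14
L[0]='a': occ=0, LF[0]=C('a')+0=1+0=1
L[1]='l': occ=0, LF[1]=C('l')+0=5+0=5
L[2]='w': occ=0, LF[2]=C('w')+0=14+0=14
L[3]='m': occ=0, LF[3]=C('m')+0=8+0=8
L[4]='r': occ=0, LF[4]=C('r')+0=9+0=9
L[5]='l': occ=1, LF[5]=C('l')+1=5+1=6
L[6]='e': occ=0, LF[6]=C('e')+0=4+0=4
L[7]='a': occ=1, LF[7]=C('a')+1=1+1=2
L[8]='u': occ=0, LF[8]=C('u')+0=12+0=12
L[9]='b': occ=0, LF[9]=C('b')+0=3+0=3
L[10]='l': occ=2, LF[10]=C('l')+2=5+2=7
L[11]='u': occ=1, LF[11]=C('u')+1=12+1=13
L[12]='s': occ=0, LF[12]=C('s')+0=11+0=11
L[13]='r': occ=1, LF[13]=C('r')+1=9+1=10
L[14]='$': occ=0, LF[14]=C('$')+0=0+0=0

Answer: 1 5 14 8 9 6 4 2 12 3 7 13 11 10 0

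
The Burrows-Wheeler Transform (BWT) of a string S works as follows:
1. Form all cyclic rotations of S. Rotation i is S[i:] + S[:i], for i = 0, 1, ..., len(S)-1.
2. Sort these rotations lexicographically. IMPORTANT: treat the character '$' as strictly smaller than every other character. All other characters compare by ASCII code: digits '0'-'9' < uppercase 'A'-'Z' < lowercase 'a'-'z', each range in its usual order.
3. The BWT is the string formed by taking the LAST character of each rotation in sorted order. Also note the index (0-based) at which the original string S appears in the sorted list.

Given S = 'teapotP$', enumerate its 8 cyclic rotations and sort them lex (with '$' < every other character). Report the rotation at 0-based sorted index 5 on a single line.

Answer: potP$tea

Derivation:
All 8 rotations (rotation i = S[i:]+S[:i]):
  rot[0] = teapotP$
  rot[1] = eapotP$t
  rot[2] = apotP$te
  rot[3] = potP$tea
  rot[4] = otP$teap
  rot[5] = tP$teapo
  rot[6] = P$teapot
  rot[7] = $teapotP
Sorted (with $ < everything):
  sorted[0] = $teapotP
  sorted[1] = P$teapot
  sorted[2] = apotP$te
  sorted[3] = eapotP$t
  sorted[4] = otP$teap
  sorted[5] = potP$tea
  sorted[6] = tP$teapo
  sorted[7] = teapotP$
sorted[5] = potP$tea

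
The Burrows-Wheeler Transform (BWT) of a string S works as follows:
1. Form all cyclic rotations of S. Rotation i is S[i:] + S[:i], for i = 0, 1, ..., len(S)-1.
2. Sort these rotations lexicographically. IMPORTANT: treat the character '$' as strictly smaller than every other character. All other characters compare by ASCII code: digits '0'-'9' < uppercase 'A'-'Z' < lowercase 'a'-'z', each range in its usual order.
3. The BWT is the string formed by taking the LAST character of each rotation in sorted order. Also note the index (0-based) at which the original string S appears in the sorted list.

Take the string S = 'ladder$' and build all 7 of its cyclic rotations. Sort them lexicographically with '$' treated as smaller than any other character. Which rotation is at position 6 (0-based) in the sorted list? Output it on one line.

Answer: r$ladde

Derivation:
All 7 rotations (rotation i = S[i:]+S[:i]):
  rot[0] = ladder$
  rot[1] = adder$l
  rot[2] = dder$la
  rot[3] = der$lad
  rot[4] = er$ladd
  rot[5] = r$ladde
  rot[6] = $ladder
Sorted (with $ < everything):
  sorted[0] = $ladder
  sorted[1] = adder$l
  sorted[2] = dder$la
  sorted[3] = der$lad
  sorted[4] = er$ladd
  sorted[5] = ladder$
  sorted[6] = r$ladde
sorted[6] = r$ladde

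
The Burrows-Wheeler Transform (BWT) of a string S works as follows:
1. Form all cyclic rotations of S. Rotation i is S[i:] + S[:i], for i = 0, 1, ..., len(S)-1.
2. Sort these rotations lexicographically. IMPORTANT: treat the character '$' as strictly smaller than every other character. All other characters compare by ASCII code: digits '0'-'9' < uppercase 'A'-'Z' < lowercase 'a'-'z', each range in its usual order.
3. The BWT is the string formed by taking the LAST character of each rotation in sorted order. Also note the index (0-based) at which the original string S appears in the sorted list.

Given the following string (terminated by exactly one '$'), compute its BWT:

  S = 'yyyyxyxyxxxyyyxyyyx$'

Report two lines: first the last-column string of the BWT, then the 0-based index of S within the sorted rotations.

Answer: xyyxyyyxyxxyyyyyxyx$
19

Derivation:
All 20 rotations (rotation i = S[i:]+S[:i]):
  rot[0] = yyyyxyxyxxxyyyxyyyx$
  rot[1] = yyyxyxyxxxyyyxyyyx$y
  rot[2] = yyxyxyxxxyyyxyyyx$yy
  rot[3] = yxyxyxxxyyyxyyyx$yyy
  rot[4] = xyxyxxxyyyxyyyx$yyyy
  rot[5] = yxyxxxyyyxyyyx$yyyyx
  rot[6] = xyxxxyyyxyyyx$yyyyxy
  rot[7] = yxxxyyyxyyyx$yyyyxyx
  rot[8] = xxxyyyxyyyx$yyyyxyxy
  rot[9] = xxyyyxyyyx$yyyyxyxyx
  rot[10] = xyyyxyyyx$yyyyxyxyxx
  rot[11] = yyyxyyyx$yyyyxyxyxxx
  rot[12] = yyxyyyx$yyyyxyxyxxxy
  rot[13] = yxyyyx$yyyyxyxyxxxyy
  rot[14] = xyyyx$yyyyxyxyxxxyyy
  rot[15] = yyyx$yyyyxyxyxxxyyyx
  rot[16] = yyx$yyyyxyxyxxxyyyxy
  rot[17] = yx$yyyyxyxyxxxyyyxyy
  rot[18] = x$yyyyxyxyxxxyyyxyyy
  rot[19] = $yyyyxyxyxxxyyyxyyyx
Sorted (with $ < everything):
  sorted[0] = $yyyyxyxyxxxyyyxyyyx  (last char: 'x')
  sorted[1] = x$yyyyxyxyxxxyyyxyyy  (last char: 'y')
  sorted[2] = xxxyyyxyyyx$yyyyxyxy  (last char: 'y')
  sorted[3] = xxyyyxyyyx$yyyyxyxyx  (last char: 'x')
  sorted[4] = xyxxxyyyxyyyx$yyyyxy  (last char: 'y')
  sorted[5] = xyxyxxxyyyxyyyx$yyyy  (last char: 'y')
  sorted[6] = xyyyx$yyyyxyxyxxxyyy  (last char: 'y')
  sorted[7] = xyyyxyyyx$yyyyxyxyxx  (last char: 'x')
  sorted[8] = yx$yyyyxyxyxxxyyyxyy  (last char: 'y')
  sorted[9] = yxxxyyyxyyyx$yyyyxyx  (last char: 'x')
  sorted[10] = yxyxxxyyyxyyyx$yyyyx  (last char: 'x')
  sorted[11] = yxyxyxxxyyyxyyyx$yyy  (last char: 'y')
  sorted[12] = yxyyyx$yyyyxyxyxxxyy  (last char: 'y')
  sorted[13] = yyx$yyyyxyxyxxxyyyxy  (last char: 'y')
  sorted[14] = yyxyxyxxxyyyxyyyx$yy  (last char: 'y')
  sorted[15] = yyxyyyx$yyyyxyxyxxxy  (last char: 'y')
  sorted[16] = yyyx$yyyyxyxyxxxyyyx  (last char: 'x')
  sorted[17] = yyyxyxyxxxyyyxyyyx$y  (last char: 'y')
  sorted[18] = yyyxyyyx$yyyyxyxyxxx  (last char: 'x')
  sorted[19] = yyyyxyxyxxxyyyxyyyx$  (last char: '$')
Last column: xyyxyyyxyxxyyyyyxyx$
Original string S is at sorted index 19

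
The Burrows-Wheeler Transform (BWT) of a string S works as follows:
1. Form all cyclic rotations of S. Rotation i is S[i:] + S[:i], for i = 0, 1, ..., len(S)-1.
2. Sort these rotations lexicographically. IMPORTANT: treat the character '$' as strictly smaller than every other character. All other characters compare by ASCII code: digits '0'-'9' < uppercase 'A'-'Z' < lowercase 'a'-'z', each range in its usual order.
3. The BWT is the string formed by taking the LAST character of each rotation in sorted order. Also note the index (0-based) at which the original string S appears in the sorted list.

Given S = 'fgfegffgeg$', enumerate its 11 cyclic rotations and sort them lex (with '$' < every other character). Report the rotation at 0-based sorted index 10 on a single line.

Answer: gffgeg$fgfe

Derivation:
All 11 rotations (rotation i = S[i:]+S[:i]):
  rot[0] = fgfegffgeg$
  rot[1] = gfegffgeg$f
  rot[2] = fegffgeg$fg
  rot[3] = egffgeg$fgf
  rot[4] = gffgeg$fgfe
  rot[5] = ffgeg$fgfeg
  rot[6] = fgeg$fgfegf
  rot[7] = geg$fgfegff
  rot[8] = eg$fgfegffg
  rot[9] = g$fgfegffge
  rot[10] = $fgfegffgeg
Sorted (with $ < everything):
  sorted[0] = $fgfegffgeg
  sorted[1] = eg$fgfegffg
  sorted[2] = egffgeg$fgf
  sorted[3] = fegffgeg$fg
  sorted[4] = ffgeg$fgfeg
  sorted[5] = fgeg$fgfegf
  sorted[6] = fgfegffgeg$
  sorted[7] = g$fgfegffge
  sorted[8] = geg$fgfegff
  sorted[9] = gfegffgeg$f
  sorted[10] = gffgeg$fgfe
sorted[10] = gffgeg$fgfe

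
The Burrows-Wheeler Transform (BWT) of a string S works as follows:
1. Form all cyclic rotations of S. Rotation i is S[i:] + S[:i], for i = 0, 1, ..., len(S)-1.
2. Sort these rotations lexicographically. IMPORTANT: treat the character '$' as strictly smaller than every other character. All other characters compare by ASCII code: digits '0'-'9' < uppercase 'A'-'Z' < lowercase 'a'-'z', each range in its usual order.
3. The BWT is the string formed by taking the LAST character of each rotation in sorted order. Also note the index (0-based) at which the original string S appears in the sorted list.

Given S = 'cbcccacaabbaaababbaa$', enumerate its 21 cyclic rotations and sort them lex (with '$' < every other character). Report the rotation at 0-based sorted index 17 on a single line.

Answer: cacaabbaaababbaa$cbcc

Derivation:
All 21 rotations (rotation i = S[i:]+S[:i]):
  rot[0] = cbcccacaabbaaababbaa$
  rot[1] = bcccacaabbaaababbaa$c
  rot[2] = cccacaabbaaababbaa$cb
  rot[3] = ccacaabbaaababbaa$cbc
  rot[4] = cacaabbaaababbaa$cbcc
  rot[5] = acaabbaaababbaa$cbccc
  rot[6] = caabbaaababbaa$cbccca
  rot[7] = aabbaaababbaa$cbcccac
  rot[8] = abbaaababbaa$cbcccaca
  rot[9] = bbaaababbaa$cbcccacaa
  rot[10] = baaababbaa$cbcccacaab
  rot[11] = aaababbaa$cbcccacaabb
  rot[12] = aababbaa$cbcccacaabba
  rot[13] = ababbaa$cbcccacaabbaa
  rot[14] = babbaa$cbcccacaabbaaa
  rot[15] = abbaa$cbcccacaabbaaab
  rot[16] = bbaa$cbcccacaabbaaaba
  rot[17] = baa$cbcccacaabbaaabab
  rot[18] = aa$cbcccacaabbaaababb
  rot[19] = a$cbcccacaabbaaababba
  rot[20] = $cbcccacaabbaaababbaa
Sorted (with $ < everything):
  sorted[0] = $cbcccacaabbaaababbaa
  sorted[1] = a$cbcccacaabbaaababba
  sorted[2] = aa$cbcccacaabbaaababb
  sorted[3] = aaababbaa$cbcccacaabb
  sorted[4] = aababbaa$cbcccacaabba
  sorted[5] = aabbaaababbaa$cbcccac
  sorted[6] = ababbaa$cbcccacaabbaa
  sorted[7] = abbaa$cbcccacaabbaaab
  sorted[8] = abbaaababbaa$cbcccaca
  sorted[9] = acaabbaaababbaa$cbccc
  sorted[10] = baa$cbcccacaabbaaabab
  sorted[11] = baaababbaa$cbcccacaab
  sorted[12] = babbaa$cbcccacaabbaaa
  sorted[13] = bbaa$cbcccacaabbaaaba
  sorted[14] = bbaaababbaa$cbcccacaa
  sorted[15] = bcccacaabbaaababbaa$c
  sorted[16] = caabbaaababbaa$cbccca
  sorted[17] = cacaabbaaababbaa$cbcc
  sorted[18] = cbcccacaabbaaababbaa$
  sorted[19] = ccacaabbaaababbaa$cbc
  sorted[20] = cccacaabbaaababbaa$cb
sorted[17] = cacaabbaaababbaa$cbcc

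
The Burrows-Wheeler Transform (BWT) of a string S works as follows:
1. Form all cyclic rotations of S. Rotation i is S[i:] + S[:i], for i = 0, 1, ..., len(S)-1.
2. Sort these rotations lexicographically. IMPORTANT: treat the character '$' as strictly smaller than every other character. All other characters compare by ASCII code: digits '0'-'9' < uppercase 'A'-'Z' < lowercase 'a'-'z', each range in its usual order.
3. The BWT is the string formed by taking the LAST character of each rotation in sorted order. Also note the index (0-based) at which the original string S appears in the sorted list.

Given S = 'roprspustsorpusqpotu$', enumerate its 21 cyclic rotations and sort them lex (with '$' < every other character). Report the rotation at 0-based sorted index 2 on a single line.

Answer: orpusqpotu$roprspusts

Derivation:
All 21 rotations (rotation i = S[i:]+S[:i]):
  rot[0] = roprspustsorpusqpotu$
  rot[1] = oprspustsorpusqpotu$r
  rot[2] = prspustsorpusqpotu$ro
  rot[3] = rspustsorpusqpotu$rop
  rot[4] = spustsorpusqpotu$ropr
  rot[5] = pustsorpusqpotu$roprs
  rot[6] = ustsorpusqpotu$roprsp
  rot[7] = stsorpusqpotu$roprspu
  rot[8] = tsorpusqpotu$roprspus
  rot[9] = sorpusqpotu$roprspust
  rot[10] = orpusqpotu$roprspusts
  rot[11] = rpusqpotu$roprspustso
  rot[12] = pusqpotu$roprspustsor
  rot[13] = usqpotu$roprspustsorp
  rot[14] = sqpotu$roprspustsorpu
  rot[15] = qpotu$roprspustsorpus
  rot[16] = potu$roprspustsorpusq
  rot[17] = otu$roprspustsorpusqp
  rot[18] = tu$roprspustsorpusqpo
  rot[19] = u$roprspustsorpusqpot
  rot[20] = $roprspustsorpusqpotu
Sorted (with $ < everything):
  sorted[0] = $roprspustsorpusqpotu
  sorted[1] = oprspustsorpusqpotu$r
  sorted[2] = orpusqpotu$roprspusts
  sorted[3] = otu$roprspustsorpusqp
  sorted[4] = potu$roprspustsorpusq
  sorted[5] = prspustsorpusqpotu$ro
  sorted[6] = pusqpotu$roprspustsor
  sorted[7] = pustsorpusqpotu$roprs
  sorted[8] = qpotu$roprspustsorpus
  sorted[9] = roprspustsorpusqpotu$
  sorted[10] = rpusqpotu$roprspustso
  sorted[11] = rspustsorpusqpotu$rop
  sorted[12] = sorpusqpotu$roprspust
  sorted[13] = spustsorpusqpotu$ropr
  sorted[14] = sqpotu$roprspustsorpu
  sorted[15] = stsorpusqpotu$roprspu
  sorted[16] = tsorpusqpotu$roprspus
  sorted[17] = tu$roprspustsorpusqpo
  sorted[18] = u$roprspustsorpusqpot
  sorted[19] = usqpotu$roprspustsorp
  sorted[20] = ustsorpusqpotu$roprsp
sorted[2] = orpusqpotu$roprspusts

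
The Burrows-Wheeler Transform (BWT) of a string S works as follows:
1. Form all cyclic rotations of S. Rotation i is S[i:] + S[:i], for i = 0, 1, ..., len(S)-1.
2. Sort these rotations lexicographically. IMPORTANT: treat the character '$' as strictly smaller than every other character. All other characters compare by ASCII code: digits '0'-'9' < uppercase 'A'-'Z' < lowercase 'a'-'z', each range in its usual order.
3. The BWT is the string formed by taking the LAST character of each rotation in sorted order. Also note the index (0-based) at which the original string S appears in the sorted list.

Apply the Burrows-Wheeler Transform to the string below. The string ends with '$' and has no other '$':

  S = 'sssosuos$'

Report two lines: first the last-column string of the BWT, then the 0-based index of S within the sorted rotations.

Answer: susoss$os
6

Derivation:
All 9 rotations (rotation i = S[i:]+S[:i]):
  rot[0] = sssosuos$
  rot[1] = ssosuos$s
  rot[2] = sosuos$ss
  rot[3] = osuos$sss
  rot[4] = suos$ssso
  rot[5] = uos$sssos
  rot[6] = os$sssosu
  rot[7] = s$sssosuo
  rot[8] = $sssosuos
Sorted (with $ < everything):
  sorted[0] = $sssosuos  (last char: 's')
  sorted[1] = os$sssosu  (last char: 'u')
  sorted[2] = osuos$sss  (last char: 's')
  sorted[3] = s$sssosuo  (last char: 'o')
  sorted[4] = sosuos$ss  (last char: 's')
  sorted[5] = ssosuos$s  (last char: 's')
  sorted[6] = sssosuos$  (last char: '$')
  sorted[7] = suos$ssso  (last char: 'o')
  sorted[8] = uos$sssos  (last char: 's')
Last column: susoss$os
Original string S is at sorted index 6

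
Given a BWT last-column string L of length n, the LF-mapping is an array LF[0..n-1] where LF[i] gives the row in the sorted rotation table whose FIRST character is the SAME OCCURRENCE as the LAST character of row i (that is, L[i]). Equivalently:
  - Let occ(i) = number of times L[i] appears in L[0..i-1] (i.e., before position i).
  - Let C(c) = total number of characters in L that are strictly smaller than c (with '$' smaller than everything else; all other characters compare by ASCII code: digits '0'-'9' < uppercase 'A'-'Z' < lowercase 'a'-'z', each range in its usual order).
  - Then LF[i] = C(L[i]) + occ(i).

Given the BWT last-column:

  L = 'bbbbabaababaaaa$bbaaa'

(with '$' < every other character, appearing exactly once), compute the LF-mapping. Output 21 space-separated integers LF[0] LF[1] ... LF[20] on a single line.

Char counts: '$':1, 'a':11, 'b':9
C (first-col start): C('$')=0, C('a')=1, C('b')=12
L[0]='b': occ=0, LF[0]=C('b')+0=12+0=12
L[1]='b': occ=1, LF[1]=C('b')+1=12+1=13
L[2]='b': occ=2, LF[2]=C('b')+2=12+2=14
L[3]='b': occ=3, LF[3]=C('b')+3=12+3=15
L[4]='a': occ=0, LF[4]=C('a')+0=1+0=1
L[5]='b': occ=4, LF[5]=C('b')+4=12+4=16
L[6]='a': occ=1, LF[6]=C('a')+1=1+1=2
L[7]='a': occ=2, LF[7]=C('a')+2=1+2=3
L[8]='b': occ=5, LF[8]=C('b')+5=12+5=17
L[9]='a': occ=3, LF[9]=C('a')+3=1+3=4
L[10]='b': occ=6, LF[10]=C('b')+6=12+6=18
L[11]='a': occ=4, LF[11]=C('a')+4=1+4=5
L[12]='a': occ=5, LF[12]=C('a')+5=1+5=6
L[13]='a': occ=6, LF[13]=C('a')+6=1+6=7
L[14]='a': occ=7, LF[14]=C('a')+7=1+7=8
L[15]='$': occ=0, LF[15]=C('$')+0=0+0=0
L[16]='b': occ=7, LF[16]=C('b')+7=12+7=19
L[17]='b': occ=8, LF[17]=C('b')+8=12+8=20
L[18]='a': occ=8, LF[18]=C('a')+8=1+8=9
L[19]='a': occ=9, LF[19]=C('a')+9=1+9=10
L[20]='a': occ=10, LF[20]=C('a')+10=1+10=11

Answer: 12 13 14 15 1 16 2 3 17 4 18 5 6 7 8 0 19 20 9 10 11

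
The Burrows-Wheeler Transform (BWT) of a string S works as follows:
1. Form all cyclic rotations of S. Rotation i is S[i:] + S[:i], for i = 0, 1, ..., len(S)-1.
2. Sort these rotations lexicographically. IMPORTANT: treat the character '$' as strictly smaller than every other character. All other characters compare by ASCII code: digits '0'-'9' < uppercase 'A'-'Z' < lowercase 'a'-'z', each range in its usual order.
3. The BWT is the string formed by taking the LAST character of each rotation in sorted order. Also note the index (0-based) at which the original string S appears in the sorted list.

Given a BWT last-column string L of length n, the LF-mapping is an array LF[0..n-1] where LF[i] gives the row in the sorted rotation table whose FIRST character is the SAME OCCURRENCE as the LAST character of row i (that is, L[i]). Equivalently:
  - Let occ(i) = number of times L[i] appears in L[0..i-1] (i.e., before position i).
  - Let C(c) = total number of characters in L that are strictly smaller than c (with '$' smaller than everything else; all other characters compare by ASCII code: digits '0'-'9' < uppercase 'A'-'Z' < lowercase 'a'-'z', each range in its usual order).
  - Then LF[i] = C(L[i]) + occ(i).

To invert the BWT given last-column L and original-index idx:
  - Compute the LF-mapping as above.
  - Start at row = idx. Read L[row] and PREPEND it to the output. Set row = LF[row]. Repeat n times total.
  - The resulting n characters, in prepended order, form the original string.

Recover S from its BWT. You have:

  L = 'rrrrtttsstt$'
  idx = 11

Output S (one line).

Answer: tttststrrrr$

Derivation:
LF mapping: 1 2 3 4 7 8 9 5 6 10 11 0
Walk LF starting at row 11, prepending L[row]:
  step 1: row=11, L[11]='$', prepend. Next row=LF[11]=0
  step 2: row=0, L[0]='r', prepend. Next row=LF[0]=1
  step 3: row=1, L[1]='r', prepend. Next row=LF[1]=2
  step 4: row=2, L[2]='r', prepend. Next row=LF[2]=3
  step 5: row=3, L[3]='r', prepend. Next row=LF[3]=4
  step 6: row=4, L[4]='t', prepend. Next row=LF[4]=7
  step 7: row=7, L[7]='s', prepend. Next row=LF[7]=5
  step 8: row=5, L[5]='t', prepend. Next row=LF[5]=8
  step 9: row=8, L[8]='s', prepend. Next row=LF[8]=6
  step 10: row=6, L[6]='t', prepend. Next row=LF[6]=9
  step 11: row=9, L[9]='t', prepend. Next row=LF[9]=10
  step 12: row=10, L[10]='t', prepend. Next row=LF[10]=11
Reversed output: tttststrrrr$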